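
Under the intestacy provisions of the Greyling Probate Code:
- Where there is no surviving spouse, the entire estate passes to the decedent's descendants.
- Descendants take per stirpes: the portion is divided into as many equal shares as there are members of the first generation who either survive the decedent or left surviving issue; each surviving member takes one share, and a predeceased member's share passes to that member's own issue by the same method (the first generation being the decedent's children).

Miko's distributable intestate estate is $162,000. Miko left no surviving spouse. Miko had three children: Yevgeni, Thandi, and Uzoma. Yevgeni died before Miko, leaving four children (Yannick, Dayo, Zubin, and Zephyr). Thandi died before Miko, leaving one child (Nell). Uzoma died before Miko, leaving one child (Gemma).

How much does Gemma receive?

Gemma receives $54,000.

The entire $162,000 passes to the descendants.
That amount ($162,000) is divided into 3 shares of $54,000: Yevgeni's $54,000 share passes to Yevgeni's issue; Thandi's $54,000 share passes to Thandi's issue; Uzoma's $54,000 share passes to Uzoma's issue.
Yevgeni's share ($54,000) is divided into 4 shares of $13,500: Yannick, Dayo, Zubin, and Zephyr each take $13,500.
Thandi's share ($54,000) passes entirely to Nell.
Uzoma's share ($54,000) passes entirely to Gemma.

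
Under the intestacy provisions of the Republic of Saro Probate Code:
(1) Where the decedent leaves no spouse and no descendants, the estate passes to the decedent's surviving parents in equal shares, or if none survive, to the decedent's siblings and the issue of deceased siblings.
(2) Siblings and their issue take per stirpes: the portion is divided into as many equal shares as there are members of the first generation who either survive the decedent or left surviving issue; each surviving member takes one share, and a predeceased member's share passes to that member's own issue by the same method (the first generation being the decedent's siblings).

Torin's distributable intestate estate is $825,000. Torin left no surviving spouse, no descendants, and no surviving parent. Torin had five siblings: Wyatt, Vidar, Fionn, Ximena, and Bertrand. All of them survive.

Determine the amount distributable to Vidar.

The entire $825,000 passes to the siblings and their issue.
That amount ($825,000) is divided into 5 shares of $165,000: Wyatt, Vidar, Fionn, Ximena, and Bertrand each take $165,000.

Vidar receives $165,000.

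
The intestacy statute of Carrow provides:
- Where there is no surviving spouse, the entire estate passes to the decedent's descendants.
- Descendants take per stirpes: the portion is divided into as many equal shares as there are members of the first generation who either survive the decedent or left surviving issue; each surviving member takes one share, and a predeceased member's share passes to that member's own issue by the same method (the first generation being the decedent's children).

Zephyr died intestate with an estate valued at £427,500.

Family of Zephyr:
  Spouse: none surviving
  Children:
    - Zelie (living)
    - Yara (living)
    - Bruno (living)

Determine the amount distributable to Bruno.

The entire £427,500 passes to the descendants.
That amount (£427,500) is divided into 3 shares of £142,500: Zelie, Yara, and Bruno each take £142,500.

Bruno receives £142,500.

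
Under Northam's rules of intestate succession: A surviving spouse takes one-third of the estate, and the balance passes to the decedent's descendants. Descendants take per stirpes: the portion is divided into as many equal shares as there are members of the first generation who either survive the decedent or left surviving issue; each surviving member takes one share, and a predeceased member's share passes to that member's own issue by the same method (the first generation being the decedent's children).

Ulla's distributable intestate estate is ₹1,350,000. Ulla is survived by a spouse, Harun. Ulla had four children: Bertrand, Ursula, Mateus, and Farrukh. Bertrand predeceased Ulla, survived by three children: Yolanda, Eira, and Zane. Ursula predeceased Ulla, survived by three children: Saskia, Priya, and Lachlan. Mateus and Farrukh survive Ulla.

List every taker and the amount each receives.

Harun takes one-third of ₹1,350,000 = ₹450,000. The remaining ₹900,000 passes to the descendants.
The descendants' portion (₹900,000) is divided into 4 shares of ₹225,000: Mateus and Farrukh each take ₹225,000; Bertrand's ₹225,000 share passes to Bertrand's issue; Ursula's ₹225,000 share passes to Ursula's issue.
Bertrand's share (₹225,000) is divided into 3 shares of ₹75,000: Yolanda, Eira, and Zane each take ₹75,000.
Ursula's share (₹225,000) is divided into 3 shares of ₹75,000: Saskia, Priya, and Lachlan each take ₹75,000.

Harun: ₹450,000; Yolanda: ₹75,000; Eira: ₹75,000; Zane: ₹75,000; Saskia: ₹75,000; Priya: ₹75,000; Lachlan: ₹75,000; Mateus: ₹225,000; Farrukh: ₹225,000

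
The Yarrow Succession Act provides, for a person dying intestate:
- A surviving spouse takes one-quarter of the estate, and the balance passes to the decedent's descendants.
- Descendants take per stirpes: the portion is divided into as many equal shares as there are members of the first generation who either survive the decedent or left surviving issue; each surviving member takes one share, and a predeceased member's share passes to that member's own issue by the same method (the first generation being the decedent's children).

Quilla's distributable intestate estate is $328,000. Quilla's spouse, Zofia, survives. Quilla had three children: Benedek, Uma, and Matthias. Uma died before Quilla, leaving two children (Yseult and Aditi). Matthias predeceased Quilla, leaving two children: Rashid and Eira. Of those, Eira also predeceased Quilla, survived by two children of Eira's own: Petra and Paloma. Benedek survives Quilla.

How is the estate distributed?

Zofia: $82,000; Benedek: $82,000; Yseult: $41,000; Aditi: $41,000; Rashid: $41,000; Petra: $20,500; Paloma: $20,500

Zofia takes one-quarter of $328,000 = $82,000. The remaining $246,000 passes to the descendants.
The descendants' portion ($246,000) is divided into 3 shares of $82,000: Benedek takes $82,000; Uma's $82,000 share passes to Uma's issue; Matthias's $82,000 share passes to Matthias's issue.
Uma's share ($82,000) is divided into 2 shares of $41,000: Yseult and Aditi each take $41,000.
Matthias's share ($82,000) is divided into 2 shares of $41,000: Rashid takes $41,000; Eira's $41,000 share passes to Eira's issue.
Eira's share ($41,000) is divided into 2 shares of $20,500: Petra and Paloma each take $20,500.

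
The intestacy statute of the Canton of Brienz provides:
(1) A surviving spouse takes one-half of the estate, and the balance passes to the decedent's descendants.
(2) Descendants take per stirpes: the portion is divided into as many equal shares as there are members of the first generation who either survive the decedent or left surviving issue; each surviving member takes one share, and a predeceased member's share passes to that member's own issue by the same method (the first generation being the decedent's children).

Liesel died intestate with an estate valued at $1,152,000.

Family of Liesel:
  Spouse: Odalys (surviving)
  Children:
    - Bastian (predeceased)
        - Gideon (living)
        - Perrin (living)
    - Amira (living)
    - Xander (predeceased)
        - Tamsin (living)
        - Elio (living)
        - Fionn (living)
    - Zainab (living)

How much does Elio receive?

Elio receives $48,000.

Odalys takes one-half of $1,152,000 = $576,000. The remaining $576,000 passes to the descendants.
The descendants' portion ($576,000) is divided into 4 shares of $144,000: Amira and Zainab each take $144,000; Bastian's $144,000 share passes to Bastian's issue; Xander's $144,000 share passes to Xander's issue.
Bastian's share ($144,000) is divided into 2 shares of $72,000: Gideon and Perrin each take $72,000.
Xander's share ($144,000) is divided into 3 shares of $48,000: Tamsin, Elio, and Fionn each take $48,000.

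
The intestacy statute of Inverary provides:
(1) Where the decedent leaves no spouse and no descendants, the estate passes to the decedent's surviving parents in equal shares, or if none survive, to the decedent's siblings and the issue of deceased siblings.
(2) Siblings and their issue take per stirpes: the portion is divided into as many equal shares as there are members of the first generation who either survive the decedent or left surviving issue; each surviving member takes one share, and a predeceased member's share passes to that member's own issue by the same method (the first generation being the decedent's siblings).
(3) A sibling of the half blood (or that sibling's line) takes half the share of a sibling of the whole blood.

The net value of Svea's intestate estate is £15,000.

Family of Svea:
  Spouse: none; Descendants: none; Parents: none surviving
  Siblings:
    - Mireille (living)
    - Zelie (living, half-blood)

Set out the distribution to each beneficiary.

Mireille: £10,000; Zelie: £5,000

The entire £15,000 passes to the siblings and their issue.
Counting each half-blood sibling's line as half a unit, there are 3/2 units in £15,000, so one unit is £10,000. Whole-blood lines (Mireille) take £10,000 each; half-blood lines (Zelie) take £5,000 each.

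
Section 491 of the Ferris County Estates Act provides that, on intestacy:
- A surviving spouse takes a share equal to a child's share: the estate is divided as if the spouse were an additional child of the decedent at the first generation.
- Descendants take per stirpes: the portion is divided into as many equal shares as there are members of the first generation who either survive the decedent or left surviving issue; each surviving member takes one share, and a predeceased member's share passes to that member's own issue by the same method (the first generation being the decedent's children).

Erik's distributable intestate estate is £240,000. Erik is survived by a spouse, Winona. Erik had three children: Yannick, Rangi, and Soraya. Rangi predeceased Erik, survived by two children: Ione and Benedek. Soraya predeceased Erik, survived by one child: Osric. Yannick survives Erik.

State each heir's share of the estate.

The spouse counts as an additional share at the children's level, so there are 4 primary shares of £60,000. Winona takes one such share (£60,000).
The children's combined portion (£180,000) is divided into 3 shares of £60,000: Yannick takes £60,000; Rangi's £60,000 share passes to Rangi's issue; Soraya's £60,000 share passes to Soraya's issue.
Rangi's share (£60,000) is divided into 2 shares of £30,000: Ione and Benedek each take £30,000.
Soraya's share (£60,000) passes entirely to Osric.

Winona: £60,000; Yannick: £60,000; Ione: £30,000; Benedek: £30,000; Osric: £60,000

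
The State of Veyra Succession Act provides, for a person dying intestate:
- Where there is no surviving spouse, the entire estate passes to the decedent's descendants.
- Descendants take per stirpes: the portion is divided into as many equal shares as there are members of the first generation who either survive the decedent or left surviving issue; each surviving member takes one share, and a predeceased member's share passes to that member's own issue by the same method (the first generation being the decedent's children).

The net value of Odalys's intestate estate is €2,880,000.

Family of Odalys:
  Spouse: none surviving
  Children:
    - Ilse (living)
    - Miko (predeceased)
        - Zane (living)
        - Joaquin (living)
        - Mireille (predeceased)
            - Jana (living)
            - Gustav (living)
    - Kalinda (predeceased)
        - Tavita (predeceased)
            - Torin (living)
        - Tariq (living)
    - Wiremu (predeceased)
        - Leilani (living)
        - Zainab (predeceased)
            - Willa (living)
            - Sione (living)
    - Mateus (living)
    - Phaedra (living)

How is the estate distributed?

The entire €2,880,000 passes to the descendants.
That amount (€2,880,000) is divided into 6 shares of €480,000: Ilse, Mateus, and Phaedra each take €480,000; Miko's €480,000 share passes to Miko's issue; Kalinda's €480,000 share passes to Kalinda's issue; Wiremu's €480,000 share passes to Wiremu's issue.
Miko's share (€480,000) is divided into 3 shares of €160,000: Zane and Joaquin each take €160,000; Mireille's €160,000 share passes to Mireille's issue.
Mireille's share (€160,000) is divided into 2 shares of €80,000: Jana and Gustav each take €80,000.
Kalinda's share (€480,000) is divided into 2 shares of €240,000: Tariq takes €240,000; Tavita's €240,000 share passes to Tavita's issue.
Tavita's share (€240,000) passes entirely to Torin.
Wiremu's share (€480,000) is divided into 2 shares of €240,000: Leilani takes €240,000; Zainab's €240,000 share passes to Zainab's issue.
Zainab's share (€240,000) is divided into 2 shares of €120,000: Willa and Sione each take €120,000.

Ilse: €480,000; Zane: €160,000; Joaquin: €160,000; Jana: €80,000; Gustav: €80,000; Torin: €240,000; Tariq: €240,000; Leilani: €240,000; Willa: €120,000; Sione: €120,000; Mateus: €480,000; Phaedra: €480,000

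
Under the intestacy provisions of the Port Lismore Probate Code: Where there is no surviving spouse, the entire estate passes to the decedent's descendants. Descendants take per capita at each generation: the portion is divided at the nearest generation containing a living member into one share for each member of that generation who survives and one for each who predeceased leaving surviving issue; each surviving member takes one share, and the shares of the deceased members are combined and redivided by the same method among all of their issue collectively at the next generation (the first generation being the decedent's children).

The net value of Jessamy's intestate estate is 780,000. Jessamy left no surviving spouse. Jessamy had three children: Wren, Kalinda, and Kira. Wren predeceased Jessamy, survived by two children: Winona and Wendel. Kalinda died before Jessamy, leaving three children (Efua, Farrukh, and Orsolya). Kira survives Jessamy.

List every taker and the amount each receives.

Winona: 104,000; Wendel: 104,000; Efua: 104,000; Farrukh: 104,000; Orsolya: 104,000; Kira: 260,000

The entire 780,000 passes to the descendants.
That amount (780,000) is divided at the children's generation into 3 shares of 260,000. Kira takes 260,000. The 2 shares of the deceased (Wren and Kalinda) are combined into a pool of 520,000.
That pool (520,000) is divided at the grandchildren's generation equally among Winona, Wendel, Efua, Farrukh, and Orsolya: 104,000 each.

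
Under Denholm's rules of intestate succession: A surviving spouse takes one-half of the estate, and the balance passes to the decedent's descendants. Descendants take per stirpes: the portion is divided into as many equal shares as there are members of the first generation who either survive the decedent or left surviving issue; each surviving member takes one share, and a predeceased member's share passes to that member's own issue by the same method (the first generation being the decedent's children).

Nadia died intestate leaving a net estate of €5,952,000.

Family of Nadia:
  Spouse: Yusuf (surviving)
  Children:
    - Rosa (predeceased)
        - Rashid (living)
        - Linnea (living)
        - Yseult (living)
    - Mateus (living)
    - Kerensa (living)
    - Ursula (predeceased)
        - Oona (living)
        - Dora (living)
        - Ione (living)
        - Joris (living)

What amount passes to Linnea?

Linnea receives €248,000.

Yusuf takes one-half of €5,952,000 = €2,976,000. The remaining €2,976,000 passes to the descendants.
The descendants' portion (€2,976,000) is divided into 4 shares of €744,000: Mateus and Kerensa each take €744,000; Rosa's €744,000 share passes to Rosa's issue; Ursula's €744,000 share passes to Ursula's issue.
Rosa's share (€744,000) is divided into 3 shares of €248,000: Rashid, Linnea, and Yseult each take €248,000.
Ursula's share (€744,000) is divided into 4 shares of €186,000: Oona, Dora, Ione, and Joris each take €186,000.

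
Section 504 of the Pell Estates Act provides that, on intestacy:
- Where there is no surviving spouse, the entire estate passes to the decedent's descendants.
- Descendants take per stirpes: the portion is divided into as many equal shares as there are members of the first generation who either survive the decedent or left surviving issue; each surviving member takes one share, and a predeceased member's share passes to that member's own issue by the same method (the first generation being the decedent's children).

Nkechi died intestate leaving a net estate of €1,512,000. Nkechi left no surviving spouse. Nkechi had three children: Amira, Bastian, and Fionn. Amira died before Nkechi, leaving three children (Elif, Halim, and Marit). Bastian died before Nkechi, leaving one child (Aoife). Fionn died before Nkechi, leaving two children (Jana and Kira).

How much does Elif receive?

Elif receives €168,000.

The entire €1,512,000 passes to the descendants.
That amount (€1,512,000) is divided into 3 shares of €504,000: Amira's €504,000 share passes to Amira's issue; Bastian's €504,000 share passes to Bastian's issue; Fionn's €504,000 share passes to Fionn's issue.
Amira's share (€504,000) is divided into 3 shares of €168,000: Elif, Halim, and Marit each take €168,000.
Bastian's share (€504,000) passes entirely to Aoife.
Fionn's share (€504,000) is divided into 2 shares of €252,000: Jana and Kira each take €252,000.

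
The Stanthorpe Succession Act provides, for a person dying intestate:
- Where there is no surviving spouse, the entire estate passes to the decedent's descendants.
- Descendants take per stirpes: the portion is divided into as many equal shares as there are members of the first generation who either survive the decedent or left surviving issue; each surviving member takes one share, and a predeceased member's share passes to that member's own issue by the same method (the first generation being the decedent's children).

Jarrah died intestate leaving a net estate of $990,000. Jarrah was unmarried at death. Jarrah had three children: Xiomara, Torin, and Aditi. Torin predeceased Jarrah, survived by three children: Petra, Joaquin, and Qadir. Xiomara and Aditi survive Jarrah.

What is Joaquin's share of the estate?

The entire $990,000 passes to the descendants.
That amount ($990,000) is divided into 3 shares of $330,000: Xiomara and Aditi each take $330,000; Torin's $330,000 share passes to Torin's issue.
Torin's share ($330,000) is divided into 3 shares of $110,000: Petra, Joaquin, and Qadir each take $110,000.

Joaquin receives $110,000.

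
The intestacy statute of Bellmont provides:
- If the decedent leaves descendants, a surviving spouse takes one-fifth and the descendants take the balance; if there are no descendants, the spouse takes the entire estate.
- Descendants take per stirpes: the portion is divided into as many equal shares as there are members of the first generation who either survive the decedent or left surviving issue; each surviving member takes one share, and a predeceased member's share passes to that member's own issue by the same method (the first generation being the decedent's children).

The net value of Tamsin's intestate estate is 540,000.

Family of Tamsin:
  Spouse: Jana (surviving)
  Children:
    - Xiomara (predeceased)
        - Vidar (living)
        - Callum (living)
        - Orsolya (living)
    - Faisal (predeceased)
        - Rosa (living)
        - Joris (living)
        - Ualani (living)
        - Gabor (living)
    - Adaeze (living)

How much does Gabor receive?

Jana takes one-fifth of 540,000 = 108,000. The remaining 432,000 passes to the descendants.
The descendants' portion (432,000) is divided into 3 shares of 144,000: Adaeze takes 144,000; Xiomara's 144,000 share passes to Xiomara's issue; Faisal's 144,000 share passes to Faisal's issue.
Xiomara's share (144,000) is divided into 3 shares of 48,000: Vidar, Callum, and Orsolya each take 48,000.
Faisal's share (144,000) is divided into 4 shares of 36,000: Rosa, Joris, Ualani, and Gabor each take 36,000.

Gabor receives 36,000.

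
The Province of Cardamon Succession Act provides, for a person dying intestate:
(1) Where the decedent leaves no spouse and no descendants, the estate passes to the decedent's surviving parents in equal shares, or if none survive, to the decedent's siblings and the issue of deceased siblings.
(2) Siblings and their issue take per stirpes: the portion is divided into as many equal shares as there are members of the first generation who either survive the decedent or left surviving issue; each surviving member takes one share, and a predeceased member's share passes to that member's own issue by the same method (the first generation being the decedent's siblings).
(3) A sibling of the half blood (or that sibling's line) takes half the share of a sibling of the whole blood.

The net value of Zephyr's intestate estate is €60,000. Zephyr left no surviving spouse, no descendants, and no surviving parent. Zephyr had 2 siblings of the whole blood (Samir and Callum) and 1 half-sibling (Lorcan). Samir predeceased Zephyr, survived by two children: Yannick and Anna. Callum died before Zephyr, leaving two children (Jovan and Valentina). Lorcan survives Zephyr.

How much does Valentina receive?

Valentina receives €12,000.

The entire €60,000 passes to the siblings and their issue.
Counting each half-blood sibling's line as half a unit, there are 5/2 units in €60,000, so one unit is €24,000. Whole-blood lines (Samir and Callum) take €24,000 each; half-blood lines (Lorcan) take €12,000 each.
Samir's share (€24,000) is divided into 2 shares of €12,000: Yannick and Anna each take €12,000.
Callum's share (€24,000) is divided into 2 shares of €12,000: Jovan and Valentina each take €12,000.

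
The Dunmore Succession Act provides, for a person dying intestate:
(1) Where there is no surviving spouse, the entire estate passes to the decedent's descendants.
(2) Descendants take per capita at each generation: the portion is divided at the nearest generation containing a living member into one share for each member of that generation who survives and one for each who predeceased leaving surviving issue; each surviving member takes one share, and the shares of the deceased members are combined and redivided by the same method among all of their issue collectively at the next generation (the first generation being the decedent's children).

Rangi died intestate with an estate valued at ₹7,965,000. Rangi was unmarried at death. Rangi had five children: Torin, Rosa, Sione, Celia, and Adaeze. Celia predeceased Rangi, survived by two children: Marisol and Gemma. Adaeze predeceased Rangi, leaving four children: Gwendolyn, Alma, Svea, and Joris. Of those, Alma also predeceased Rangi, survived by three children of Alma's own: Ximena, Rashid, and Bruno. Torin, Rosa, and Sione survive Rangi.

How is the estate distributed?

The entire ₹7,965,000 passes to the descendants.
That amount (₹7,965,000) is divided at the children's generation into 5 shares of ₹1,593,000. Torin, Rosa, and Sione each take ₹1,593,000. The 2 shares of the deceased (Celia and Adaeze) are combined into a pool of ₹3,186,000.
That pool (₹3,186,000) is divided at the grandchildren's generation into 6 shares of ₹531,000. Marisol, Gemma, Gwendolyn, Svea, and Joris each take ₹531,000. The remaining share for the deceased Alma (₹531,000) is carried to the next generation.
That pool (₹531,000) is divided at the great-grandchildren's generation equally among Ximena, Rashid, and Bruno: ₹177,000 each.

Torin: ₹1,593,000; Rosa: ₹1,593,000; Sione: ₹1,593,000; Marisol: ₹531,000; Gemma: ₹531,000; Gwendolyn: ₹531,000; Ximena: ₹177,000; Rashid: ₹177,000; Bruno: ₹177,000; Svea: ₹531,000; Joris: ₹531,000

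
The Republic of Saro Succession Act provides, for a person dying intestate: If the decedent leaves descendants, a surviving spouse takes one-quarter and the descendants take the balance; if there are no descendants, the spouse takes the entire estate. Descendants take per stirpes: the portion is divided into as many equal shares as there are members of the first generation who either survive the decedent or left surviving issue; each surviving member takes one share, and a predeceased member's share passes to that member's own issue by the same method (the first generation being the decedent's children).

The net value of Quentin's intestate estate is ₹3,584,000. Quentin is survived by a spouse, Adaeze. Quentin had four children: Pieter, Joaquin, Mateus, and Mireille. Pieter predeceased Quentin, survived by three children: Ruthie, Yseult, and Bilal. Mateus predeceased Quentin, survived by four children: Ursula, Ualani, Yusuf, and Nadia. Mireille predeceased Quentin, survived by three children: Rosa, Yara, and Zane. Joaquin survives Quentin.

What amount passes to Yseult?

Yseult receives ₹224,000.

Adaeze takes one-quarter of ₹3,584,000 = ₹896,000. The remaining ₹2,688,000 passes to the descendants.
The descendants' portion (₹2,688,000) is divided into 4 shares of ₹672,000: Joaquin takes ₹672,000; Pieter's ₹672,000 share passes to Pieter's issue; Mateus's ₹672,000 share passes to Mateus's issue; Mireille's ₹672,000 share passes to Mireille's issue.
Pieter's share (₹672,000) is divided into 3 shares of ₹224,000: Ruthie, Yseult, and Bilal each take ₹224,000.
Mateus's share (₹672,000) is divided into 4 shares of ₹168,000: Ursula, Ualani, Yusuf, and Nadia each take ₹168,000.
Mireille's share (₹672,000) is divided into 3 shares of ₹224,000: Rosa, Yara, and Zane each take ₹224,000.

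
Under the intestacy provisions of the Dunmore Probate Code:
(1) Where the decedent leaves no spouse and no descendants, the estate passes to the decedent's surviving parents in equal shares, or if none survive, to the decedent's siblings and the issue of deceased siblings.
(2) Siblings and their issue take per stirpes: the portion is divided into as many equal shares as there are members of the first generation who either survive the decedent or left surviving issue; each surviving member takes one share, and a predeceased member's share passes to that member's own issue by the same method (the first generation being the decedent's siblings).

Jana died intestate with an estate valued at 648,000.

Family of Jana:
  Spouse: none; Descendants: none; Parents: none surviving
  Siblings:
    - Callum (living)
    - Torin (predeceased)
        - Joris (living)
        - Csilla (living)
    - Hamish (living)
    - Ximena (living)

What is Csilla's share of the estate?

The entire 648,000 passes to the siblings and their issue.
That amount (648,000) is divided into 4 shares of 162,000: Callum, Hamish, and Ximena each take 162,000; Torin's 162,000 share passes to Torin's issue.
Torin's share (162,000) is divided into 2 shares of 81,000: Joris and Csilla each take 81,000.

Csilla receives 81,000.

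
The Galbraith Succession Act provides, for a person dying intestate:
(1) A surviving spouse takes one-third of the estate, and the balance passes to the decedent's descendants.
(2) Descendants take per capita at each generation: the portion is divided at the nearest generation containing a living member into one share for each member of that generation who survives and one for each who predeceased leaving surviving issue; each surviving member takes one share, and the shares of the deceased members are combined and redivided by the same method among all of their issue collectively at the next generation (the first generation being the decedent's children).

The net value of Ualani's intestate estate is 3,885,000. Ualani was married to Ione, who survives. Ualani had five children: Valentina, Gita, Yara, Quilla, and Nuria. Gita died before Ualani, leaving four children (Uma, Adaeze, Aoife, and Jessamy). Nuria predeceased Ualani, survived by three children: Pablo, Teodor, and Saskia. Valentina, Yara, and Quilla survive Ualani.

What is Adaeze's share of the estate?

Ione takes one-third of 3,885,000 = 1,295,000. The remaining 2,590,000 passes to the descendants.
The descendants' portion (2,590,000) is divided at the children's generation into 5 shares of 518,000. Valentina, Yara, and Quilla each take 518,000. The 2 shares of the deceased (Gita and Nuria) are combined into a pool of 1,036,000.
That pool (1,036,000) is divided at the grandchildren's generation equally among Uma, Adaeze, Aoife, Jessamy, Pablo, Teodor, and Saskia: 148,000 each.

Adaeze receives 148,000.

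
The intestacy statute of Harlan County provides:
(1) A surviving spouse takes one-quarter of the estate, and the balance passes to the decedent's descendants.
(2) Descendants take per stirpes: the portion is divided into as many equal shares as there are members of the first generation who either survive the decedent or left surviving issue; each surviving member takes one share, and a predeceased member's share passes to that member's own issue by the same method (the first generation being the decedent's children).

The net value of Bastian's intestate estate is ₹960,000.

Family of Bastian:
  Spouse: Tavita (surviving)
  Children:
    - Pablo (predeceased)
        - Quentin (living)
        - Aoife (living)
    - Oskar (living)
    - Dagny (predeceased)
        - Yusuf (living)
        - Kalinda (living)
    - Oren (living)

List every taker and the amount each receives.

Tavita takes one-quarter of ₹960,000 = ₹240,000. The remaining ₹720,000 passes to the descendants.
The descendants' portion (₹720,000) is divided into 4 shares of ₹180,000: Oskar and Oren each take ₹180,000; Pablo's ₹180,000 share passes to Pablo's issue; Dagny's ₹180,000 share passes to Dagny's issue.
Pablo's share (₹180,000) is divided into 2 shares of ₹90,000: Quentin and Aoife each take ₹90,000.
Dagny's share (₹180,000) is divided into 2 shares of ₹90,000: Yusuf and Kalinda each take ₹90,000.

Tavita: ₹240,000; Quentin: ₹90,000; Aoife: ₹90,000; Oskar: ₹180,000; Yusuf: ₹90,000; Kalinda: ₹90,000; Oren: ₹180,000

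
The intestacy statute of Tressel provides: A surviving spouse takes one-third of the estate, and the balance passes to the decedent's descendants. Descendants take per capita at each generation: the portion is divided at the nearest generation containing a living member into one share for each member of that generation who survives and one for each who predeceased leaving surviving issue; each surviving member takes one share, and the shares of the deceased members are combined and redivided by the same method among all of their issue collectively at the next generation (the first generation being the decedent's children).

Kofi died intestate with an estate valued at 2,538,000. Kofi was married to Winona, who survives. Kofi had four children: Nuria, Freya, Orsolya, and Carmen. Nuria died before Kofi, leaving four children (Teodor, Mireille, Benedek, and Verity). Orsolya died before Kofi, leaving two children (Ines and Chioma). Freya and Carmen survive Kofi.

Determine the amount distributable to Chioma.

Winona takes one-third of 2,538,000 = 846,000. The remaining 1,692,000 passes to the descendants.
The descendants' portion (1,692,000) is divided at the children's generation into 4 shares of 423,000. Freya and Carmen each take 423,000. The 2 shares of the deceased (Nuria and Orsolya) are combined into a pool of 846,000.
That pool (846,000) is divided at the grandchildren's generation equally among Teodor, Mireille, Benedek, Verity, Ines, and Chioma: 141,000 each.

Chioma receives 141,000.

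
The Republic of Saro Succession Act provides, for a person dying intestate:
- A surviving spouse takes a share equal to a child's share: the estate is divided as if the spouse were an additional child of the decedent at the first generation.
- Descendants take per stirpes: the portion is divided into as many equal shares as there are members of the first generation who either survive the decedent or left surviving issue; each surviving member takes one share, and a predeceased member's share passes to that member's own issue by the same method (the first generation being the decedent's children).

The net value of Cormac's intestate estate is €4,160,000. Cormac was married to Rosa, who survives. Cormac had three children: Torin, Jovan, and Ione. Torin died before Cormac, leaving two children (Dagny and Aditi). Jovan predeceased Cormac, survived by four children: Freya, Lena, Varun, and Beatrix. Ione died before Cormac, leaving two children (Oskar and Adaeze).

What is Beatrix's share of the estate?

Beatrix receives €260,000.

The spouse counts as an additional share at the children's level, so there are 4 primary shares of €1,040,000. Rosa takes one such share (€1,040,000).
The children's combined portion (€3,120,000) is divided into 3 shares of €1,040,000: Torin's €1,040,000 share passes to Torin's issue; Jovan's €1,040,000 share passes to Jovan's issue; Ione's €1,040,000 share passes to Ione's issue.
Torin's share (€1,040,000) is divided into 2 shares of €520,000: Dagny and Aditi each take €520,000.
Jovan's share (€1,040,000) is divided into 4 shares of €260,000: Freya, Lena, Varun, and Beatrix each take €260,000.
Ione's share (€1,040,000) is divided into 2 shares of €520,000: Oskar and Adaeze each take €520,000.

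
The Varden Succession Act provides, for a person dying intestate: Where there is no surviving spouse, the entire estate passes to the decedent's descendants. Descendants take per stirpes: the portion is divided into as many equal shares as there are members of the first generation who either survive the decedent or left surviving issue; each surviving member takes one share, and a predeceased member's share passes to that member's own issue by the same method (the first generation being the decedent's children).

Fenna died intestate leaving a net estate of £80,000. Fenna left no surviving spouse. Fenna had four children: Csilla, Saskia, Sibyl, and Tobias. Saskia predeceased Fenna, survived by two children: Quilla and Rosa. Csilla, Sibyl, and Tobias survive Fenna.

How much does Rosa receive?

The entire £80,000 passes to the descendants.
That amount (£80,000) is divided into 4 shares of £20,000: Csilla, Sibyl, and Tobias each take £20,000; Saskia's £20,000 share passes to Saskia's issue.
Saskia's share (£20,000) is divided into 2 shares of £10,000: Quilla and Rosa each take £10,000.

Rosa receives £10,000.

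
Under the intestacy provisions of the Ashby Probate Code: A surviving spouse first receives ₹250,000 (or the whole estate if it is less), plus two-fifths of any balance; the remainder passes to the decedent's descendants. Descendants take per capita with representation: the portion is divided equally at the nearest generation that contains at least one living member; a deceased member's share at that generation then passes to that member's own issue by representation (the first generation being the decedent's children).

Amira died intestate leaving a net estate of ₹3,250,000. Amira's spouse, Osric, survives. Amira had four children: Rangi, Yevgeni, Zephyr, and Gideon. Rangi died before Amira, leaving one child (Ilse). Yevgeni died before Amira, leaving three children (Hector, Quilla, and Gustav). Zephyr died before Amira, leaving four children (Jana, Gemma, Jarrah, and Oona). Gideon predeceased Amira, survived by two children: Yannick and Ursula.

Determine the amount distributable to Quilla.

Osric first takes ₹250,000, leaving a balance of ₹3,000,000. Osric then takes two-fifths of the balance (₹1,200,000), for a total of ₹1,450,000. The remaining ₹1,800,000 passes to the descendants.
No child survives, so the initial division is made at the grandchildren's generation.
The descendants' portion (₹1,800,000) is divided into 10 shares of ₹180,000: Ilse, Hector, Quilla, Gustav, Jana, Gemma, Jarrah, Oona, Yannick, and Ursula each take ₹180,000.

Quilla receives ₹180,000.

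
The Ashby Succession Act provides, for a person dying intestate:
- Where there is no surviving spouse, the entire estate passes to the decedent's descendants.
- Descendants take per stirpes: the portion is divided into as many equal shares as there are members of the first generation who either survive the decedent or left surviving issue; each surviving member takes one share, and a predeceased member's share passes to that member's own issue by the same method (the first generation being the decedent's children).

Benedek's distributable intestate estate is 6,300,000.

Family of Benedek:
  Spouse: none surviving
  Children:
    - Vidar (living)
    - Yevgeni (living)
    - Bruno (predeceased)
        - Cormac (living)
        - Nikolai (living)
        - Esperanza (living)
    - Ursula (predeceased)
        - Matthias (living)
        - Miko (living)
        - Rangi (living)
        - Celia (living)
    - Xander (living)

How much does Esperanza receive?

The entire 6,300,000 passes to the descendants.
That amount (6,300,000) is divided into 5 shares of 1,260,000: Vidar, Yevgeni, and Xander each take 1,260,000; Bruno's 1,260,000 share passes to Bruno's issue; Ursula's 1,260,000 share passes to Ursula's issue.
Bruno's share (1,260,000) is divided into 3 shares of 420,000: Cormac, Nikolai, and Esperanza each take 420,000.
Ursula's share (1,260,000) is divided into 4 shares of 315,000: Matthias, Miko, Rangi, and Celia each take 315,000.

Esperanza receives 420,000.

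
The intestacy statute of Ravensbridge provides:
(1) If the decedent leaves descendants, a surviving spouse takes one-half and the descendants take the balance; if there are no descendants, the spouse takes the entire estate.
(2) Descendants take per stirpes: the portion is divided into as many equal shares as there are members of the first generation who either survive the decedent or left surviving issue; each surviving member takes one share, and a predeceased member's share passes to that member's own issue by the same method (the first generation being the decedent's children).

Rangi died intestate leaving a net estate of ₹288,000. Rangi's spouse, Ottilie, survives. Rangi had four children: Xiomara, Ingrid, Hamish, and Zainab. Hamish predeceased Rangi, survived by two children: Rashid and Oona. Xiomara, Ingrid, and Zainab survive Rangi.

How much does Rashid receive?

Ottilie takes one-half of ₹288,000 = ₹144,000. The remaining ₹144,000 passes to the descendants.
The descendants' portion (₹144,000) is divided into 4 shares of ₹36,000: Xiomara, Ingrid, and Zainab each take ₹36,000; Hamish's ₹36,000 share passes to Hamish's issue.
Hamish's share (₹36,000) is divided into 2 shares of ₹18,000: Rashid and Oona each take ₹18,000.

Rashid receives ₹18,000.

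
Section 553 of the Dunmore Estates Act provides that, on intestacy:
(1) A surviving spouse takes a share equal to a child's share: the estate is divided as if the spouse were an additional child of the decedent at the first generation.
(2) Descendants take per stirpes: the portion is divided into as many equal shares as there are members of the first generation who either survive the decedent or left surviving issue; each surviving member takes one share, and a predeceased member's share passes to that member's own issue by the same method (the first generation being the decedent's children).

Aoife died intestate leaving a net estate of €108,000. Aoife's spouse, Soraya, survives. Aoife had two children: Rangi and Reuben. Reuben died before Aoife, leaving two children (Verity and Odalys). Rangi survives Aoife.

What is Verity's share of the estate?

Verity receives €18,000.

The spouse counts as an additional share at the children's level, so there are 3 primary shares of €36,000. Soraya takes one such share (€36,000).
The children's combined portion (€72,000) is divided into 2 shares of €36,000: Rangi takes €36,000; Reuben's €36,000 share passes to Reuben's issue.
Reuben's share (€36,000) is divided into 2 shares of €18,000: Verity and Odalys each take €18,000.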